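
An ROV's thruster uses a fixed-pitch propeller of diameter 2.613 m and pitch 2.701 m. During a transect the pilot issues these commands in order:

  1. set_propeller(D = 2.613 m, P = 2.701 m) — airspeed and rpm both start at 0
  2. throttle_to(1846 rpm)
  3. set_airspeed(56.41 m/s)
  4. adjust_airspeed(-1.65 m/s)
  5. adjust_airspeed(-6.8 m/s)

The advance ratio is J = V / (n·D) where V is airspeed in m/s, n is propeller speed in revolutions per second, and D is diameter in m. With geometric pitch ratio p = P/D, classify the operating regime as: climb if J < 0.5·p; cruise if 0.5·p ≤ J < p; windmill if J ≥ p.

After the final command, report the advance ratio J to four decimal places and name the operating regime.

J = 0.5966, regime = cruise

set_propeller: D = 2.613 m, P = 2.701 m (p = P/D = 1.033678); state ← (V=0, rpm=0)
throttle_to(1846): rpm ← 1846
set_airspeed(56.41): V ← 56.41 m/s
adjust_airspeed(-1.65): V ← 56.41 -1.65 = 54.76 m/s
adjust_airspeed(-6.8): V ← 54.76 -6.8 = 47.96 m/s
final state: V = 47.96 m/s, rpm = 1846 → n = rpm/60 = 30.766667 rev/s
J = V / (n·D) = 47.96 / (30.766667 × 2.613) = 0.596567
regime bands: climb J<0.5168 | cruise [0.5168, 1.0337) | windmill J≥1.0337
J = 0.5966 → cruise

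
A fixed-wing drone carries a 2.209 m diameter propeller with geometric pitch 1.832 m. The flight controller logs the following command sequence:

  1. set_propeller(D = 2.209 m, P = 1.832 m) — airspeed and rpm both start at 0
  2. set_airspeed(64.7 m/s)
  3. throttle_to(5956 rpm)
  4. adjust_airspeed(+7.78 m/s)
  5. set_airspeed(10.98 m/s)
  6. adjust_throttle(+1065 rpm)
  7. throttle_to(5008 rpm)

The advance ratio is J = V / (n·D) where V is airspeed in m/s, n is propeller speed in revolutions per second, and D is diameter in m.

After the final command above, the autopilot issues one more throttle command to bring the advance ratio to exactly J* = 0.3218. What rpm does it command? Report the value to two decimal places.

set_propeller: D = 2.209 m, P = 1.832 m (p = P/D = 0.829335); state ← (V=0, rpm=0)
set_airspeed(64.7): V ← 64.7 m/s
throttle_to(5956): rpm ← 5956
adjust_airspeed(+7.78): V ← 64.7 +7.78 = 72.48 m/s
set_airspeed(10.98): V ← 10.98 m/s
adjust_throttle(+1065): rpm ← 5956 +1065 = 7021
throttle_to(5008): rpm ← 5008
final state: V = 10.98 m/s, rpm = 5008 → n = rpm/60 = 83.466667 rev/s
target J* = 0.3218; solve J* = V/(n·D) for n: n = V/(J*·D) = 10.98/(0.3218 × 2.209) = 15.446162 rev/s
rpm = 60·n = 926.769718

rpm = 926.77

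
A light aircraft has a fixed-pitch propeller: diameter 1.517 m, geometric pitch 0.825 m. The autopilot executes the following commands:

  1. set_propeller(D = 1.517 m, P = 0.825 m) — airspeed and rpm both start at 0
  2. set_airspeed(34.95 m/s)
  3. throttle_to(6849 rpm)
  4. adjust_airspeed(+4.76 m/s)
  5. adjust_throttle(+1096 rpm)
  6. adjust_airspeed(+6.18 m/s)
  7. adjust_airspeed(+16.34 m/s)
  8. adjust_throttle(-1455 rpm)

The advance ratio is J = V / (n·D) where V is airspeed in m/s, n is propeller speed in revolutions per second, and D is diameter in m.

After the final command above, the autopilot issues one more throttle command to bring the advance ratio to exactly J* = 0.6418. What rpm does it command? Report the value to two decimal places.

set_propeller: D = 1.517 m, P = 0.825 m (p = P/D = 0.543837); state ← (V=0, rpm=0)
set_airspeed(34.95): V ← 34.95 m/s
throttle_to(6849): rpm ← 6849
adjust_airspeed(+4.76): V ← 34.95 +4.76 = 39.71 m/s
adjust_throttle(+1096): rpm ← 6849 +1096 = 7945
adjust_airspeed(+6.18): V ← 39.71 +6.18 = 45.89 m/s
adjust_airspeed(+16.34): V ← 45.89 +16.34 = 62.23 m/s
adjust_throttle(-1455): rpm ← 7945 -1455 = 6490
final state: V = 62.23 m/s, rpm = 6490 → n = rpm/60 = 108.166667 rev/s
target J* = 0.6418; solve J* = V/(n·D) for n: n = V/(J*·D) = 62.23/(0.6418 × 1.517) = 63.916724 rev/s
rpm = 60·n = 3835.003440

rpm = 3835.00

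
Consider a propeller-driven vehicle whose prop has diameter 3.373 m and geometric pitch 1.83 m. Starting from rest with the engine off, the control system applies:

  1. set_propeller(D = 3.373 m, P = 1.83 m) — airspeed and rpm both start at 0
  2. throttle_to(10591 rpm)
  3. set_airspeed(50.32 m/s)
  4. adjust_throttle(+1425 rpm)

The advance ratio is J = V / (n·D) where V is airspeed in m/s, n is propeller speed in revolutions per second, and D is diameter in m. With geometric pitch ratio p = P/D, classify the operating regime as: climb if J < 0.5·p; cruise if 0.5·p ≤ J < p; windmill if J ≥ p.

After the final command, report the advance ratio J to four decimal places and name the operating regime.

J = 0.0745, regime = climb

set_propeller: D = 3.373 m, P = 1.83 m (p = P/D = 0.542544); state ← (V=0, rpm=0)
throttle_to(10591): rpm ← 10591
set_airspeed(50.32): V ← 50.32 m/s
adjust_throttle(+1425): rpm ← 10591 +1425 = 12016
final state: V = 50.32 m/s, rpm = 12016 → n = rpm/60 = 200.266667 rev/s
J = V / (n·D) = 50.32 / (200.266667 × 3.373) = 0.074493
regime bands: climb J<0.2713 | cruise [0.2713, 0.5425) | windmill J≥0.5425
J = 0.0745 → climb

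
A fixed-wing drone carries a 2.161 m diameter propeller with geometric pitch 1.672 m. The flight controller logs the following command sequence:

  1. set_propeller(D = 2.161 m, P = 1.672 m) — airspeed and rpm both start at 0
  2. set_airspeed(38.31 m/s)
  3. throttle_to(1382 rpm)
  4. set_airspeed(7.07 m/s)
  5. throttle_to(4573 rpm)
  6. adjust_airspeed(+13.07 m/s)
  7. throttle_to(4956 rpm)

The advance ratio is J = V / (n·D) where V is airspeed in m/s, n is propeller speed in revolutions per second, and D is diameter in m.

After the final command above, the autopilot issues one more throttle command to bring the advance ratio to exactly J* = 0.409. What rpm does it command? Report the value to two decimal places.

set_propeller: D = 2.161 m, P = 1.672 m (p = P/D = 0.773716); state ← (V=0, rpm=0)
set_airspeed(38.31): V ← 38.31 m/s
throttle_to(1382): rpm ← 1382
set_airspeed(7.07): V ← 7.07 m/s
throttle_to(4573): rpm ← 4573
adjust_airspeed(+13.07): V ← 7.07 +13.07 = 20.14 m/s
throttle_to(4956): rpm ← 4956
final state: V = 20.14 m/s, rpm = 4956 → n = rpm/60 = 82.600000 rev/s
target J* = 0.409; solve J* = V/(n·D) for n: n = V/(J*·D) = 20.14/(0.409 × 2.161) = 22.786698 rev/s
rpm = 60·n = 1367.201864

rpm = 1367.20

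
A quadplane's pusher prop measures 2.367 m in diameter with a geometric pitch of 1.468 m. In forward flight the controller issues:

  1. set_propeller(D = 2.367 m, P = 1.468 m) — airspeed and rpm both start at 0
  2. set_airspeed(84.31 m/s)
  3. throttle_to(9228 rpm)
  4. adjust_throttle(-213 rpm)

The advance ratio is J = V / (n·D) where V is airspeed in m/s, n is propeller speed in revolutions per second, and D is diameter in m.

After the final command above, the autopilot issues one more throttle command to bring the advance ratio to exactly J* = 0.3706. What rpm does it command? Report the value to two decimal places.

set_propeller: D = 2.367 m, P = 1.468 m (p = P/D = 0.620194); state ← (V=0, rpm=0)
set_airspeed(84.31): V ← 84.31 m/s
throttle_to(9228): rpm ← 9228
adjust_throttle(-213): rpm ← 9228 -213 = 9015
final state: V = 84.31 m/s, rpm = 9015 → n = rpm/60 = 150.250000 rev/s
target J* = 0.3706; solve J* = V/(n·D) for n: n = V/(J*·D) = 84.31/(0.3706 × 2.367) = 96.111514 rev/s
rpm = 60·n = 5766.690811

rpm = 5766.69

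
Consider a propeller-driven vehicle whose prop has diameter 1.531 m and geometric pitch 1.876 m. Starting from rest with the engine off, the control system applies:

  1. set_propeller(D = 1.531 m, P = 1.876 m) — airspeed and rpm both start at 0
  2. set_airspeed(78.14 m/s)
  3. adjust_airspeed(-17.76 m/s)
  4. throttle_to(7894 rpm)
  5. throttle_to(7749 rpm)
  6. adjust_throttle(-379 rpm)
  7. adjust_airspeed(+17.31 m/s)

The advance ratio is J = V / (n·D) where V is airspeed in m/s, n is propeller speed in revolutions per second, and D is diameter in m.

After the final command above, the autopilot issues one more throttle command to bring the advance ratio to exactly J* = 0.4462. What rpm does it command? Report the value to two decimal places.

rpm = 6823.57

set_propeller: D = 1.531 m, P = 1.876 m (p = P/D = 1.225343); state ← (V=0, rpm=0)
set_airspeed(78.14): V ← 78.14 m/s
adjust_airspeed(-17.76): V ← 78.14 -17.76 = 60.38 m/s
throttle_to(7894): rpm ← 7894
throttle_to(7749): rpm ← 7749
adjust_throttle(-379): rpm ← 7749 -379 = 7370
adjust_airspeed(+17.31): V ← 60.38 +17.31 = 77.69 m/s
final state: V = 77.69 m/s, rpm = 7370 → n = rpm/60 = 122.833333 rev/s
target J* = 0.4462; solve J* = V/(n·D) for n: n = V/(J*·D) = 77.69/(0.4462 × 1.531) = 113.726157 rev/s
rpm = 60·n = 6823.569435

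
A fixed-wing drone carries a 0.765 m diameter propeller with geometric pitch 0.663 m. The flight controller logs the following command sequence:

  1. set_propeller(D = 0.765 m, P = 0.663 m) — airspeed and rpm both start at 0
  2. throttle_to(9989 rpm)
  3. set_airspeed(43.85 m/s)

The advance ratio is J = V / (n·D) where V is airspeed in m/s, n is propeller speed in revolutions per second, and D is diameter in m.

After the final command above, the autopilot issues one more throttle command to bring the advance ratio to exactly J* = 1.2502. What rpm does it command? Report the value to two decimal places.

rpm = 2750.93

set_propeller: D = 0.765 m, P = 0.663 m (p = P/D = 0.866667); state ← (V=0, rpm=0)
throttle_to(9989): rpm ← 9989
set_airspeed(43.85): V ← 43.85 m/s
final state: V = 43.85 m/s, rpm = 9989 → n = rpm/60 = 166.483333 rev/s
target J* = 1.2502; solve J* = V/(n·D) for n: n = V/(J*·D) = 43.85/(1.2502 × 0.765) = 45.848873 rev/s
rpm = 60·n = 2750.932400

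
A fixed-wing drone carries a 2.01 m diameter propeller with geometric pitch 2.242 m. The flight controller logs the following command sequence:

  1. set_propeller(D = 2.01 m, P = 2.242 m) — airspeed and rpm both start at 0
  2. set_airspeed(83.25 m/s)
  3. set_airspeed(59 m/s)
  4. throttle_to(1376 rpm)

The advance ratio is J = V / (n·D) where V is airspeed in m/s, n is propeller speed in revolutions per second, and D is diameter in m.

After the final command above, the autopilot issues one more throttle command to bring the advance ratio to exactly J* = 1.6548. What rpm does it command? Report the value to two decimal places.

rpm = 1064.29

set_propeller: D = 2.01 m, P = 2.242 m (p = P/D = 1.115423); state ← (V=0, rpm=0)
set_airspeed(83.25): V ← 83.25 m/s
set_airspeed(59): V ← 59 m/s
throttle_to(1376): rpm ← 1376
final state: V = 59 m/s, rpm = 1376 → n = rpm/60 = 22.933333 rev/s
target J* = 1.6548; solve J* = V/(n·D) for n: n = V/(J*·D) = 59/(1.6548 × 2.01) = 17.738237 rev/s
rpm = 60·n = 1064.294193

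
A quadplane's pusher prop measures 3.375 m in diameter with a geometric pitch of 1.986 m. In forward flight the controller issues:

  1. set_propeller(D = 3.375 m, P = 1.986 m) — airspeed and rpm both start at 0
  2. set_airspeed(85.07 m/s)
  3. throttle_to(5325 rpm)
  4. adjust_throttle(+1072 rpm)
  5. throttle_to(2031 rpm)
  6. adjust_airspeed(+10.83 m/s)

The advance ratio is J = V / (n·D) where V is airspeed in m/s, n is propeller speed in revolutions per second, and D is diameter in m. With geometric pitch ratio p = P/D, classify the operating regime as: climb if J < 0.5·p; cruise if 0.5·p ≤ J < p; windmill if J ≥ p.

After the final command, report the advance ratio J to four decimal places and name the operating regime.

J = 0.8394, regime = windmill

set_propeller: D = 3.375 m, P = 1.986 m (p = P/D = 0.588444); state ← (V=0, rpm=0)
set_airspeed(85.07): V ← 85.07 m/s
throttle_to(5325): rpm ← 5325
adjust_throttle(+1072): rpm ← 5325 +1072 = 6397
throttle_to(2031): rpm ← 2031
adjust_airspeed(+10.83): V ← 85.07 +10.83 = 95.9 m/s
final state: V = 95.9 m/s, rpm = 2031 → n = rpm/60 = 33.850000 rev/s
J = V / (n·D) = 95.9 / (33.850000 × 3.375) = 0.839433
regime bands: climb J<0.2942 | cruise [0.2942, 0.5884) | windmill J≥0.5884
J = 0.8394 → windmill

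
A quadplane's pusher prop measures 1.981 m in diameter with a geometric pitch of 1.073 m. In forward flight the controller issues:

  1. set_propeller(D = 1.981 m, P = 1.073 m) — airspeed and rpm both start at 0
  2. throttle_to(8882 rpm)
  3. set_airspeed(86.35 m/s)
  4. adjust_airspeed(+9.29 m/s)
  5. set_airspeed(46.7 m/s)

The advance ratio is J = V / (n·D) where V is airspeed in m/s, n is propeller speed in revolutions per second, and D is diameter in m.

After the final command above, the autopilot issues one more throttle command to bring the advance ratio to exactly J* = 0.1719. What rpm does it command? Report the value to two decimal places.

set_propeller: D = 1.981 m, P = 1.073 m (p = P/D = 0.541646); state ← (V=0, rpm=0)
throttle_to(8882): rpm ← 8882
set_airspeed(86.35): V ← 86.35 m/s
adjust_airspeed(+9.29): V ← 86.35 +9.29 = 95.64 m/s
set_airspeed(46.7): V ← 46.7 m/s
final state: V = 46.7 m/s, rpm = 8882 → n = rpm/60 = 148.033333 rev/s
target J* = 0.1719; solve J* = V/(n·D) for n: n = V/(J*·D) = 46.7/(0.1719 × 1.981) = 137.137595 rev/s
rpm = 60·n = 8228.255689

rpm = 8228.26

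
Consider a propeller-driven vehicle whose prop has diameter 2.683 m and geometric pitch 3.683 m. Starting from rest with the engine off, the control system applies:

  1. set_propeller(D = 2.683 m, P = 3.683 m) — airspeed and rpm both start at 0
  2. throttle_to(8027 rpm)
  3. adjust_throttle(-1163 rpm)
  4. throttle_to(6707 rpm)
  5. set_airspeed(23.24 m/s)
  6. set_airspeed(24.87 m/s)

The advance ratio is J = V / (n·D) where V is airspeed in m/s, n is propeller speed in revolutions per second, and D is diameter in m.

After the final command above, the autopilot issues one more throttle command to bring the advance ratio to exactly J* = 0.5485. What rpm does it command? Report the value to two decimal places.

set_propeller: D = 2.683 m, P = 3.683 m (p = P/D = 1.372717); state ← (V=0, rpm=0)
throttle_to(8027): rpm ← 8027
adjust_throttle(-1163): rpm ← 8027 -1163 = 6864
throttle_to(6707): rpm ← 6707
set_airspeed(23.24): V ← 23.24 m/s
set_airspeed(24.87): V ← 24.87 m/s
final state: V = 24.87 m/s, rpm = 6707 → n = rpm/60 = 111.783333 rev/s
target J* = 0.5485; solve J* = V/(n·D) for n: n = V/(J*·D) = 24.87/(0.5485 × 2.683) = 16.899680 rev/s
rpm = 60·n = 1013.980799

rpm = 1013.98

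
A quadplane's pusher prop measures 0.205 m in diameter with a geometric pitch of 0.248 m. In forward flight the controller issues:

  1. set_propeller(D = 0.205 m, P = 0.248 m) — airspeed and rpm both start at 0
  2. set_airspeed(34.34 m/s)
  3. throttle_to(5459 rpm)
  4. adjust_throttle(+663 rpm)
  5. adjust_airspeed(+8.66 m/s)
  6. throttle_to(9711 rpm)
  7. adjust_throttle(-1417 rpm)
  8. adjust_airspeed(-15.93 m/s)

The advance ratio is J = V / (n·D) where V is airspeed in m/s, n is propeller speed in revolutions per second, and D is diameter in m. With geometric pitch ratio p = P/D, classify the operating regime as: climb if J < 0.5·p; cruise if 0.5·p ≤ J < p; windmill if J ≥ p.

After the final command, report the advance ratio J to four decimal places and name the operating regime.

set_propeller: D = 0.205 m, P = 0.248 m (p = P/D = 1.209756); state ← (V=0, rpm=0)
set_airspeed(34.34): V ← 34.34 m/s
throttle_to(5459): rpm ← 5459
adjust_throttle(+663): rpm ← 5459 +663 = 6122
adjust_airspeed(+8.66): V ← 34.34 +8.66 = 43 m/s
throttle_to(9711): rpm ← 9711
adjust_throttle(-1417): rpm ← 9711 -1417 = 8294
adjust_airspeed(-15.93): V ← 43 -15.93 = 27.07 m/s
final state: V = 27.07 m/s, rpm = 8294 → n = rpm/60 = 138.233333 rev/s
J = V / (n·D) = 27.07 / (138.233333 × 0.205) = 0.955260
regime bands: climb J<0.6049 | cruise [0.6049, 1.2098) | windmill J≥1.2098
J = 0.9553 → cruise

J = 0.9553, regime = cruise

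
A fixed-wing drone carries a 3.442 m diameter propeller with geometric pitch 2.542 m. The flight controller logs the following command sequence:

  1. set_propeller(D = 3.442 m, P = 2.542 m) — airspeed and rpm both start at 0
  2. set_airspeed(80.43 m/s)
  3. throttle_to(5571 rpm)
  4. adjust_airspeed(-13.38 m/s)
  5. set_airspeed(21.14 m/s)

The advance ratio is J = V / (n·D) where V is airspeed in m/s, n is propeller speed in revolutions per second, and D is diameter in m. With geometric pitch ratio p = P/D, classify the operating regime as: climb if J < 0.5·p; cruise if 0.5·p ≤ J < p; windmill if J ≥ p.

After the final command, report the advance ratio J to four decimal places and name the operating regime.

set_propeller: D = 3.442 m, P = 2.542 m (p = P/D = 0.738524); state ← (V=0, rpm=0)
set_airspeed(80.43): V ← 80.43 m/s
throttle_to(5571): rpm ← 5571
adjust_airspeed(-13.38): V ← 80.43 -13.38 = 67.05 m/s
set_airspeed(21.14): V ← 21.14 m/s
final state: V = 21.14 m/s, rpm = 5571 → n = rpm/60 = 92.850000 rev/s
J = V / (n·D) = 21.14 / (92.850000 × 3.442) = 0.066147
regime bands: climb J<0.3693 | cruise [0.3693, 0.7385) | windmill J≥0.7385
J = 0.0661 → climb

J = 0.0661, regime = climb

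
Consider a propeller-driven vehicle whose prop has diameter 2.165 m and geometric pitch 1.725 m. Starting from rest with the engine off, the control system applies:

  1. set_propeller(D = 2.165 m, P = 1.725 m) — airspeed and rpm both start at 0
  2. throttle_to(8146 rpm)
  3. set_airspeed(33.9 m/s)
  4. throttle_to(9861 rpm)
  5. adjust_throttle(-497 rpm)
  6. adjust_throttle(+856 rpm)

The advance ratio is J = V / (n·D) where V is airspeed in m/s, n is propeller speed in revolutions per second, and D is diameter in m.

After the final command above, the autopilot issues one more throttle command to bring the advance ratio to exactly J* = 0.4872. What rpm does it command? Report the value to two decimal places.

set_propeller: D = 2.165 m, P = 1.725 m (p = P/D = 0.796767); state ← (V=0, rpm=0)
throttle_to(8146): rpm ← 8146
set_airspeed(33.9): V ← 33.9 m/s
throttle_to(9861): rpm ← 9861
adjust_throttle(-497): rpm ← 9861 -497 = 9364
adjust_throttle(+856): rpm ← 9364 +856 = 10220
final state: V = 33.9 m/s, rpm = 10220 → n = rpm/60 = 170.333333 rev/s
target J* = 0.4872; solve J* = V/(n·D) for n: n = V/(J*·D) = 33.9/(0.4872 × 2.165) = 32.139160 rev/s
rpm = 60·n = 1928.349583

rpm = 1928.35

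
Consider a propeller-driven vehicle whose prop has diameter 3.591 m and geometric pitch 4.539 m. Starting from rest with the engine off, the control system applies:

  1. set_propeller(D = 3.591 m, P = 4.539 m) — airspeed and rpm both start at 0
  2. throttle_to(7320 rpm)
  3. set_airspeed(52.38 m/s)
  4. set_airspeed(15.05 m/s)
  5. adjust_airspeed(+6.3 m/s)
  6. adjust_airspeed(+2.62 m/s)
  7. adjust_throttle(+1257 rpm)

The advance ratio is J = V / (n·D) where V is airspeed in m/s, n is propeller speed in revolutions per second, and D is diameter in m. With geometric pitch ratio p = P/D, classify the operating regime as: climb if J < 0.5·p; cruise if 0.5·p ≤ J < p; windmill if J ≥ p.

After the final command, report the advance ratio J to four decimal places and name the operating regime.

J = 0.0467, regime = climb

set_propeller: D = 3.591 m, P = 4.539 m (p = P/D = 1.263993); state ← (V=0, rpm=0)
throttle_to(7320): rpm ← 7320
set_airspeed(52.38): V ← 52.38 m/s
set_airspeed(15.05): V ← 15.05 m/s
adjust_airspeed(+6.3): V ← 15.05 +6.3 = 21.35 m/s
adjust_airspeed(+2.62): V ← 21.35 +2.62 = 23.97 m/s
adjust_throttle(+1257): rpm ← 7320 +1257 = 8577
final state: V = 23.97 m/s, rpm = 8577 → n = rpm/60 = 142.950000 rev/s
J = V / (n·D) = 23.97 / (142.950000 × 3.591) = 0.046695
regime bands: climb J<0.6320 | cruise [0.6320, 1.2640) | windmill J≥1.2640
J = 0.0467 → climb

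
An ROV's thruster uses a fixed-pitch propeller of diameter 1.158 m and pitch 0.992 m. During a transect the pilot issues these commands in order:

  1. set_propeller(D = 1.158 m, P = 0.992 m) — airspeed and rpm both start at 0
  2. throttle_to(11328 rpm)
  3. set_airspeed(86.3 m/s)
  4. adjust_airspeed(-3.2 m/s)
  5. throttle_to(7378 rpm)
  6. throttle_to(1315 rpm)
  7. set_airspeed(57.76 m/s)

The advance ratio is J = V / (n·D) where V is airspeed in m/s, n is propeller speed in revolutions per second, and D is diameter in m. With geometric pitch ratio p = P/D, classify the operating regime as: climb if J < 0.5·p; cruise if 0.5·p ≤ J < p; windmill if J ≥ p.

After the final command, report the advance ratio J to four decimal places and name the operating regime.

set_propeller: D = 1.158 m, P = 0.992 m (p = P/D = 0.856649); state ← (V=0, rpm=0)
throttle_to(11328): rpm ← 11328
set_airspeed(86.3): V ← 86.3 m/s
adjust_airspeed(-3.2): V ← 86.3 -3.2 = 83.1 m/s
throttle_to(7378): rpm ← 7378
throttle_to(1315): rpm ← 1315
set_airspeed(57.76): V ← 57.76 m/s
final state: V = 57.76 m/s, rpm = 1315 → n = rpm/60 = 21.916667 rev/s
J = V / (n·D) = 57.76 / (21.916667 × 1.158) = 2.275853
regime bands: climb J<0.4283 | cruise [0.4283, 0.8566) | windmill J≥0.8566
J = 2.2759 → windmill

J = 2.2759, regime = windmill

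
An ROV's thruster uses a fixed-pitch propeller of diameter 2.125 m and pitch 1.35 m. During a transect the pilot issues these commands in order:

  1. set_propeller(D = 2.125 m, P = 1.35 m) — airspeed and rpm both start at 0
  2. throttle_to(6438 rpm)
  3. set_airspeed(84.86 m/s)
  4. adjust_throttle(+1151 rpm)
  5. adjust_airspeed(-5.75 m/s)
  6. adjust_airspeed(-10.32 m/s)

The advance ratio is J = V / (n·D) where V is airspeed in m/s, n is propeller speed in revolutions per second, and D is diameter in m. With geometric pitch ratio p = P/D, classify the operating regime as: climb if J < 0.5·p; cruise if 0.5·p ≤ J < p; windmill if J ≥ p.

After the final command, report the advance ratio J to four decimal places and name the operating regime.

set_propeller: D = 2.125 m, P = 1.35 m (p = P/D = 0.635294); state ← (V=0, rpm=0)
throttle_to(6438): rpm ← 6438
set_airspeed(84.86): V ← 84.86 m/s
adjust_throttle(+1151): rpm ← 6438 +1151 = 7589
adjust_airspeed(-5.75): V ← 84.86 -5.75 = 79.11 m/s
adjust_airspeed(-10.32): V ← 79.11 -10.32 = 68.79 m/s
final state: V = 68.79 m/s, rpm = 7589 → n = rpm/60 = 126.483333 rev/s
J = V / (n·D) = 68.79 / (126.483333 × 2.125) = 0.255937
regime bands: climb J<0.3176 | cruise [0.3176, 0.6353) | windmill J≥0.6353
J = 0.2559 → climb

J = 0.2559, regime = climb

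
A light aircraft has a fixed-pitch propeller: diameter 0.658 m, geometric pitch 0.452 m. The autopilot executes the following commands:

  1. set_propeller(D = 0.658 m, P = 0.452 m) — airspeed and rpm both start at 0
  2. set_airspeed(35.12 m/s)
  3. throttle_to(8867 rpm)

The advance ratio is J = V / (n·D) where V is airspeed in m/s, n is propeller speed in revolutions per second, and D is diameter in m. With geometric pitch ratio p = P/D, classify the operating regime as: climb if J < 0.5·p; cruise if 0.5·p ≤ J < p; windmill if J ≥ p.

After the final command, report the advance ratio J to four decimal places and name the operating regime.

set_propeller: D = 0.658 m, P = 0.452 m (p = P/D = 0.686930); state ← (V=0, rpm=0)
set_airspeed(35.12): V ← 35.12 m/s
throttle_to(8867): rpm ← 8867
final state: V = 35.12 m/s, rpm = 8867 → n = rpm/60 = 147.783333 rev/s
J = V / (n·D) = 35.12 / (147.783333 × 0.658) = 0.361163
regime bands: climb J<0.3435 | cruise [0.3435, 0.6869) | windmill J≥0.6869
J = 0.3612 → cruise

J = 0.3612, regime = cruise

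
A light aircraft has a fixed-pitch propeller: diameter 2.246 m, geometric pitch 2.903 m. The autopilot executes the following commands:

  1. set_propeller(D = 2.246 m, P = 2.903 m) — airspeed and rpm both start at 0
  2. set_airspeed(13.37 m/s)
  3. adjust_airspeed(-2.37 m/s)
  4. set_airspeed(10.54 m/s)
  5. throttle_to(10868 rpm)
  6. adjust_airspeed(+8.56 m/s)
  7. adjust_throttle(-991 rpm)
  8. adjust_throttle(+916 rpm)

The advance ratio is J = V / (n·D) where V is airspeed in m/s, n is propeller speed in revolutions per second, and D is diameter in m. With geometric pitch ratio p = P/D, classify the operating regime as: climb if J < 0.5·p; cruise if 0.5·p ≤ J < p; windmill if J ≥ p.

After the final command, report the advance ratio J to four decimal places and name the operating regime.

set_propeller: D = 2.246 m, P = 2.903 m (p = P/D = 1.292520); state ← (V=0, rpm=0)
set_airspeed(13.37): V ← 13.37 m/s
adjust_airspeed(-2.37): V ← 13.37 -2.37 = 11 m/s
set_airspeed(10.54): V ← 10.54 m/s
throttle_to(10868): rpm ← 10868
adjust_airspeed(+8.56): V ← 10.54 +8.56 = 19.1 m/s
adjust_throttle(-991): rpm ← 10868 -991 = 9877
adjust_throttle(+916): rpm ← 9877 +916 = 10793
final state: V = 19.1 m/s, rpm = 10793 → n = rpm/60 = 179.883333 rev/s
J = V / (n·D) = 19.1 / (179.883333 × 2.246) = 0.047275
regime bands: climb J<0.6463 | cruise [0.6463, 1.2925) | windmill J≥1.2925
J = 0.0473 → climb

J = 0.0473, regime = climb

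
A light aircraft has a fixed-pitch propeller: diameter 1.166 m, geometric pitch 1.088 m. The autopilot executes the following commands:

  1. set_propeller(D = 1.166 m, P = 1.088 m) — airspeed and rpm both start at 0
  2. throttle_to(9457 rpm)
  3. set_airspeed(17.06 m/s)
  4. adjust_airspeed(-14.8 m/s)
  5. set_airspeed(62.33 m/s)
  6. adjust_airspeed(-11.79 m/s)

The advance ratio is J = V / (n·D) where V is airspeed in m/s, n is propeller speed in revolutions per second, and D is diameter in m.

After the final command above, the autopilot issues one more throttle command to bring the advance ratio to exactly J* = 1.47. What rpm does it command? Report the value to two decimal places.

rpm = 1769.17

set_propeller: D = 1.166 m, P = 1.088 m (p = P/D = 0.933105); state ← (V=0, rpm=0)
throttle_to(9457): rpm ← 9457
set_airspeed(17.06): V ← 17.06 m/s
adjust_airspeed(-14.8): V ← 17.06 -14.8 = 2.26 m/s
set_airspeed(62.33): V ← 62.33 m/s
adjust_airspeed(-11.79): V ← 62.33 -11.79 = 50.54 m/s
final state: V = 50.54 m/s, rpm = 9457 → n = rpm/60 = 157.616667 rev/s
target J* = 1.47; solve J* = V/(n·D) for n: n = V/(J*·D) = 50.54/(1.47 × 1.166) = 29.486237 rev/s
rpm = 60·n = 1769.174222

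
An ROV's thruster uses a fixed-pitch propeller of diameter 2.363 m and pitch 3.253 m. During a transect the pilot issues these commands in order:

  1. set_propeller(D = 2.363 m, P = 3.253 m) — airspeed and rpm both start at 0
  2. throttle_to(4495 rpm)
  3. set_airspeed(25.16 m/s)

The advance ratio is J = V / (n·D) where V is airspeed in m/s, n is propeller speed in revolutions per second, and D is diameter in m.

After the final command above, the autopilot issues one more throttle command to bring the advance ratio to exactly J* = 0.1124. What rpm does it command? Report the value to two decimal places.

set_propeller: D = 2.363 m, P = 3.253 m (p = P/D = 1.376640); state ← (V=0, rpm=0)
throttle_to(4495): rpm ← 4495
set_airspeed(25.16): V ← 25.16 m/s
final state: V = 25.16 m/s, rpm = 4495 → n = rpm/60 = 74.916667 rev/s
target J* = 0.1124; solve J* = V/(n·D) for n: n = V/(J*·D) = 25.16/(0.1124 × 2.363) = 94.728488 rev/s
rpm = 60·n = 5683.709260

rpm = 5683.71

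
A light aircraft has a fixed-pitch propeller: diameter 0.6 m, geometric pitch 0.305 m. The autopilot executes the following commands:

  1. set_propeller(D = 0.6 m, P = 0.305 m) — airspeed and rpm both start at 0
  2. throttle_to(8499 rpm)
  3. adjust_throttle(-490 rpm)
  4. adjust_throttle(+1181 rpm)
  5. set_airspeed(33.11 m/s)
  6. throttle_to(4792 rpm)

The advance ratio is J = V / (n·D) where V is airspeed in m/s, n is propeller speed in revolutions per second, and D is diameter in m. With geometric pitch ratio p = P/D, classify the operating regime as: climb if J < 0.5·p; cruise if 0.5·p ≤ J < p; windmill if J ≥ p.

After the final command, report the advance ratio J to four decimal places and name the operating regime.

set_propeller: D = 0.6 m, P = 0.305 m (p = P/D = 0.508333); state ← (V=0, rpm=0)
throttle_to(8499): rpm ← 8499
adjust_throttle(-490): rpm ← 8499 -490 = 8009
adjust_throttle(+1181): rpm ← 8009 +1181 = 9190
set_airspeed(33.11): V ← 33.11 m/s
throttle_to(4792): rpm ← 4792
final state: V = 33.11 m/s, rpm = 4792 → n = rpm/60 = 79.866667 rev/s
J = V / (n·D) = 33.11 / (79.866667 × 0.6) = 0.690943
regime bands: climb J<0.2542 | cruise [0.2542, 0.5083) | windmill J≥0.5083
J = 0.6909 → windmill

J = 0.6909, regime = windmill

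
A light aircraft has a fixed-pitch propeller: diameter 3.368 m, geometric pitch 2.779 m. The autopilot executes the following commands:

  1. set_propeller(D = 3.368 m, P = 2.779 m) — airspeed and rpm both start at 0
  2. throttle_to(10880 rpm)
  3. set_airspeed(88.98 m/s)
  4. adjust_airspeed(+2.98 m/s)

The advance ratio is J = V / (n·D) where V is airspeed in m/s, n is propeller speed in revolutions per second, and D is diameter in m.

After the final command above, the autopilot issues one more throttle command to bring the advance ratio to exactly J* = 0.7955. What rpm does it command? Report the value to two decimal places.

set_propeller: D = 3.368 m, P = 2.779 m (p = P/D = 0.825119); state ← (V=0, rpm=0)
throttle_to(10880): rpm ← 10880
set_airspeed(88.98): V ← 88.98 m/s
adjust_airspeed(+2.98): V ← 88.98 +2.98 = 91.96 m/s
final state: V = 91.96 m/s, rpm = 10880 → n = rpm/60 = 181.333333 rev/s
target J* = 0.7955; solve J* = V/(n·D) for n: n = V/(J*·D) = 91.96/(0.7955 × 3.368) = 34.323115 rev/s
rpm = 60·n = 2059.386902

rpm = 2059.39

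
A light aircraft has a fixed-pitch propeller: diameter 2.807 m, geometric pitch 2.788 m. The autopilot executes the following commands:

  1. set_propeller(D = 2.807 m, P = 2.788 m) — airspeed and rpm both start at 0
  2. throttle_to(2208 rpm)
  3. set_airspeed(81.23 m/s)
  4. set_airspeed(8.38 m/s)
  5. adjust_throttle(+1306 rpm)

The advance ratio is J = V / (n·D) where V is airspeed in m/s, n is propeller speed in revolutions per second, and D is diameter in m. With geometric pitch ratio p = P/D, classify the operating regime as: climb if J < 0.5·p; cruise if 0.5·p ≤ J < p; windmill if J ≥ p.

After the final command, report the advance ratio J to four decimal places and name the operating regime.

set_propeller: D = 2.807 m, P = 2.788 m (p = P/D = 0.993231); state ← (V=0, rpm=0)
throttle_to(2208): rpm ← 2208
set_airspeed(81.23): V ← 81.23 m/s
set_airspeed(8.38): V ← 8.38 m/s
adjust_throttle(+1306): rpm ← 2208 +1306 = 3514
final state: V = 8.38 m/s, rpm = 3514 → n = rpm/60 = 58.566667 rev/s
J = V / (n·D) = 8.38 / (58.566667 × 2.807) = 0.050974
regime bands: climb J<0.4966 | cruise [0.4966, 0.9932) | windmill J≥0.9932
J = 0.0510 → climb

J = 0.0510, regime = climb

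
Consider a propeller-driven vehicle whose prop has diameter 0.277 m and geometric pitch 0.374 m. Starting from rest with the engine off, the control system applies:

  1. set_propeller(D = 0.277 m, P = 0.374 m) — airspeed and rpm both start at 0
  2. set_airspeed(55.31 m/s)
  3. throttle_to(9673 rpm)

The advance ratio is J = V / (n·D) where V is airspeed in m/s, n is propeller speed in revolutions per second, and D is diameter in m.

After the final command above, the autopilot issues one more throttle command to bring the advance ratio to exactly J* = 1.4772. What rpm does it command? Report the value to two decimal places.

rpm = 8110.28

set_propeller: D = 0.277 m, P = 0.374 m (p = P/D = 1.350181); state ← (V=0, rpm=0)
set_airspeed(55.31): V ← 55.31 m/s
throttle_to(9673): rpm ← 9673
final state: V = 55.31 m/s, rpm = 9673 → n = rpm/60 = 161.216667 rev/s
target J* = 1.4772; solve J* = V/(n·D) for n: n = V/(J*·D) = 55.31/(1.4772 × 0.277) = 135.171331 rev/s
rpm = 60·n = 8110.279864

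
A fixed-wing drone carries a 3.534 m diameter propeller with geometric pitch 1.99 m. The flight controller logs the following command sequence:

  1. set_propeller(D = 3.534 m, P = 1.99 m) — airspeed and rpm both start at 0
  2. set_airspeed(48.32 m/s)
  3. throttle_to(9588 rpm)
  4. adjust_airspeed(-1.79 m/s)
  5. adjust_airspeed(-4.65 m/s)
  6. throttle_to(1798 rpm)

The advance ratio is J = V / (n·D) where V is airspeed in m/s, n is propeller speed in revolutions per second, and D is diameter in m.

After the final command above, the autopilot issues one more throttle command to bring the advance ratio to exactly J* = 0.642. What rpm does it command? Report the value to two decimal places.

set_propeller: D = 3.534 m, P = 1.99 m (p = P/D = 0.563101); state ← (V=0, rpm=0)
set_airspeed(48.32): V ← 48.32 m/s
throttle_to(9588): rpm ← 9588
adjust_airspeed(-1.79): V ← 48.32 -1.79 = 46.53 m/s
adjust_airspeed(-4.65): V ← 46.53 -4.65 = 41.88 m/s
throttle_to(1798): rpm ← 1798
final state: V = 41.88 m/s, rpm = 1798 → n = rpm/60 = 29.966667 rev/s
target J* = 0.642; solve J* = V/(n·D) for n: n = V/(J*·D) = 41.88/(0.642 × 3.534) = 18.458870 rev/s
rpm = 60·n = 1107.532171

rpm = 1107.53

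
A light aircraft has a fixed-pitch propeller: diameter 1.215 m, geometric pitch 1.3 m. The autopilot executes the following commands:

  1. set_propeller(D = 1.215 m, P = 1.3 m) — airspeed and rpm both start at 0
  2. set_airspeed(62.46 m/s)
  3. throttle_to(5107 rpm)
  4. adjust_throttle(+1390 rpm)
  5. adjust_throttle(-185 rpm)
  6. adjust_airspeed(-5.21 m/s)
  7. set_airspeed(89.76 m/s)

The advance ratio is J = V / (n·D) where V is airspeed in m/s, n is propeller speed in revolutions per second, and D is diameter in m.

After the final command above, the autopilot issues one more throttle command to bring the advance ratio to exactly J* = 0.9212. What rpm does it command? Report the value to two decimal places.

set_propeller: D = 1.215 m, P = 1.3 m (p = P/D = 1.069959); state ← (V=0, rpm=0)
set_airspeed(62.46): V ← 62.46 m/s
throttle_to(5107): rpm ← 5107
adjust_throttle(+1390): rpm ← 5107 +1390 = 6497
adjust_throttle(-185): rpm ← 6497 -185 = 6312
adjust_airspeed(-5.21): V ← 62.46 -5.21 = 57.25 m/s
set_airspeed(89.76): V ← 89.76 m/s
final state: V = 89.76 m/s, rpm = 6312 → n = rpm/60 = 105.200000 rev/s
target J* = 0.9212; solve J* = V/(n·D) for n: n = V/(J*·D) = 89.76/(0.9212 × 1.215) = 80.195987 rev/s
rpm = 60·n = 4811.759219

rpm = 4811.76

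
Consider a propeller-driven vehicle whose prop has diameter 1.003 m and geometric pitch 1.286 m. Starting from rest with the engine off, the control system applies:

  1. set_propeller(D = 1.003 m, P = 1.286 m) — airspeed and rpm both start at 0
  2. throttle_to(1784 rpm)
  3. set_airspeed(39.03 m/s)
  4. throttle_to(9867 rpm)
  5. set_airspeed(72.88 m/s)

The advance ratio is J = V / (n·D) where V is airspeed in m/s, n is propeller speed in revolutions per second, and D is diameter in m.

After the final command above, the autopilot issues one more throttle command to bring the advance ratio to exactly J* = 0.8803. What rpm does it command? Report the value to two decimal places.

set_propeller: D = 1.003 m, P = 1.286 m (p = P/D = 1.282154); state ← (V=0, rpm=0)
throttle_to(1784): rpm ← 1784
set_airspeed(39.03): V ← 39.03 m/s
throttle_to(9867): rpm ← 9867
set_airspeed(72.88): V ← 72.88 m/s
final state: V = 72.88 m/s, rpm = 9867 → n = rpm/60 = 164.450000 rev/s
target J* = 0.8803; solve J* = V/(n·D) for n: n = V/(J*·D) = 72.88/(0.8803 × 1.003) = 82.542331 rev/s
rpm = 60·n = 4952.539859

rpm = 4952.54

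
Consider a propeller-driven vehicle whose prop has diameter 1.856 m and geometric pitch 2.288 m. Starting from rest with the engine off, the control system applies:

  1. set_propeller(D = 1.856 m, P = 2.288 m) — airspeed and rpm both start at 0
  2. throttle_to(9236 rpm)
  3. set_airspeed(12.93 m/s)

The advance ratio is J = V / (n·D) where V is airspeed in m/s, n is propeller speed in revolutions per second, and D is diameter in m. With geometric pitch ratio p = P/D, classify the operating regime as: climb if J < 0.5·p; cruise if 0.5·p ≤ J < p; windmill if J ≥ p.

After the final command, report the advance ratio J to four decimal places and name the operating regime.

J = 0.0453, regime = climb

set_propeller: D = 1.856 m, P = 2.288 m (p = P/D = 1.232759); state ← (V=0, rpm=0)
throttle_to(9236): rpm ← 9236
set_airspeed(12.93): V ← 12.93 m/s
final state: V = 12.93 m/s, rpm = 9236 → n = rpm/60 = 153.933333 rev/s
J = V / (n·D) = 12.93 / (153.933333 × 1.856) = 0.045257
regime bands: climb J<0.6164 | cruise [0.6164, 1.2328) | windmill J≥1.2328
J = 0.0453 → climb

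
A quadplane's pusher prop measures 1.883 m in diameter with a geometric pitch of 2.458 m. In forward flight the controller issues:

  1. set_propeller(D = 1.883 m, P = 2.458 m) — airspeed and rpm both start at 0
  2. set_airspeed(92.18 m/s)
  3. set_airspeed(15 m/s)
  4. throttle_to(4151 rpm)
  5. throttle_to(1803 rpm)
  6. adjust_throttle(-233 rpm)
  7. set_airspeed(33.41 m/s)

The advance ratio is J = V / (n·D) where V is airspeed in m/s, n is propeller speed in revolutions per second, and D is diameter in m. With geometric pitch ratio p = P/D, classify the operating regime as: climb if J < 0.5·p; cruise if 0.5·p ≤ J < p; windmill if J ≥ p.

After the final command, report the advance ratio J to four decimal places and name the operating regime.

J = 0.6781, regime = cruise

set_propeller: D = 1.883 m, P = 2.458 m (p = P/D = 1.305364); state ← (V=0, rpm=0)
set_airspeed(92.18): V ← 92.18 m/s
set_airspeed(15): V ← 15 m/s
throttle_to(4151): rpm ← 4151
throttle_to(1803): rpm ← 1803
adjust_throttle(-233): rpm ← 1803 -233 = 1570
set_airspeed(33.41): V ← 33.41 m/s
final state: V = 33.41 m/s, rpm = 1570 → n = rpm/60 = 26.166667 rev/s
J = V / (n·D) = 33.41 / (26.166667 × 1.883) = 0.678075
regime bands: climb J<0.6527 | cruise [0.6527, 1.3054) | windmill J≥1.3054
J = 0.6781 → cruise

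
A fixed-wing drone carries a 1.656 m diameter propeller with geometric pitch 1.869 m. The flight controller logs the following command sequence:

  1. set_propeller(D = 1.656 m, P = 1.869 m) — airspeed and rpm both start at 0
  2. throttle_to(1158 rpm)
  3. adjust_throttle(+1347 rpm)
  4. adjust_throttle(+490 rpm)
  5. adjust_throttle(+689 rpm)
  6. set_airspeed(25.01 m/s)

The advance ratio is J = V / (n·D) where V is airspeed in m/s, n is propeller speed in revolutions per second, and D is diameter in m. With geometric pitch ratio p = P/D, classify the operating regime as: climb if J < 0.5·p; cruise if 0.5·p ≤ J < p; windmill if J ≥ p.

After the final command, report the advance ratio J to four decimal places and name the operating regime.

J = 0.2460, regime = climb

set_propeller: D = 1.656 m, P = 1.869 m (p = P/D = 1.128623); state ← (V=0, rpm=0)
throttle_to(1158): rpm ← 1158
adjust_throttle(+1347): rpm ← 1158 +1347 = 2505
adjust_throttle(+490): rpm ← 2505 +490 = 2995
adjust_throttle(+689): rpm ← 2995 +689 = 3684
set_airspeed(25.01): V ← 25.01 m/s
final state: V = 25.01 m/s, rpm = 3684 → n = rpm/60 = 61.400000 rev/s
J = V / (n·D) = 25.01 / (61.400000 × 1.656) = 0.245972
regime bands: climb J<0.5643 | cruise [0.5643, 1.1286) | windmill J≥1.1286
J = 0.2460 → climb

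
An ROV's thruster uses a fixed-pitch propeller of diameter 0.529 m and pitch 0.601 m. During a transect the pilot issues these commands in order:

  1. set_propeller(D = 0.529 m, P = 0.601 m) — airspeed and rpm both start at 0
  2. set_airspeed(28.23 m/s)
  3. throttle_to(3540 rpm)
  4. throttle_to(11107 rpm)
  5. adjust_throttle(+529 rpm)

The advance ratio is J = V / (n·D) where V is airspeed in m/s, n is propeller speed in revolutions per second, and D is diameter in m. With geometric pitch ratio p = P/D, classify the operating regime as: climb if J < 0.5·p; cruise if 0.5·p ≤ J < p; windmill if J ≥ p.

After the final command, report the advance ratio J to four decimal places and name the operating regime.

set_propeller: D = 0.529 m, P = 0.601 m (p = P/D = 1.136106); state ← (V=0, rpm=0)
set_airspeed(28.23): V ← 28.23 m/s
throttle_to(3540): rpm ← 3540
throttle_to(11107): rpm ← 11107
adjust_throttle(+529): rpm ← 11107 +529 = 11636
final state: V = 28.23 m/s, rpm = 11636 → n = rpm/60 = 193.933333 rev/s
J = V / (n·D) = 28.23 / (193.933333 × 0.529) = 0.275171
regime bands: climb J<0.5681 | cruise [0.5681, 1.1361) | windmill J≥1.1361
J = 0.2752 → climb

J = 0.2752, regime = climb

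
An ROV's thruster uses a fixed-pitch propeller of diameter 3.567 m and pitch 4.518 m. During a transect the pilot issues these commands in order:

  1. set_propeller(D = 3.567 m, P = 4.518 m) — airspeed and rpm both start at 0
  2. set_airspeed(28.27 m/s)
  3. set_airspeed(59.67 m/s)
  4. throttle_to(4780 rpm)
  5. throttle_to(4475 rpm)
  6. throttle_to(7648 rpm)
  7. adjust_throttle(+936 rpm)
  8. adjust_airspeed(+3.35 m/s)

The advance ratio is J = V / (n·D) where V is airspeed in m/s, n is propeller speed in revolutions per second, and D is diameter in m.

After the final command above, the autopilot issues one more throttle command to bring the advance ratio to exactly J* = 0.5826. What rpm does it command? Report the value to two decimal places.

set_propeller: D = 3.567 m, P = 4.518 m (p = P/D = 1.266611); state ← (V=0, rpm=0)
set_airspeed(28.27): V ← 28.27 m/s
set_airspeed(59.67): V ← 59.67 m/s
throttle_to(4780): rpm ← 4780
throttle_to(4475): rpm ← 4475
throttle_to(7648): rpm ← 7648
adjust_throttle(+936): rpm ← 7648 +936 = 8584
adjust_airspeed(+3.35): V ← 59.67 +3.35 = 63.02 m/s
final state: V = 63.02 m/s, rpm = 8584 → n = rpm/60 = 143.066667 rev/s
target J* = 0.5826; solve J* = V/(n·D) for n: n = V/(J*·D) = 63.02/(0.5826 × 3.567) = 30.325279 rev/s
rpm = 60·n = 1819.516757

rpm = 1819.52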